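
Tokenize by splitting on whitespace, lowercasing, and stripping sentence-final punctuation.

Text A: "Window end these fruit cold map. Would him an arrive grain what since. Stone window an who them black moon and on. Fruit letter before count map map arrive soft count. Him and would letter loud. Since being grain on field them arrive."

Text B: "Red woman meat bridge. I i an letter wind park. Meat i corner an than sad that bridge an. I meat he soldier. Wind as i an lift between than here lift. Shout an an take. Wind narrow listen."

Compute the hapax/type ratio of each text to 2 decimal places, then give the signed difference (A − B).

A: hapax=13, V=27, ratio=0.48
B: hapax=16, V=23, ratio=0.70
Difference = 0.48 − 0.70 = -0.22

-0.22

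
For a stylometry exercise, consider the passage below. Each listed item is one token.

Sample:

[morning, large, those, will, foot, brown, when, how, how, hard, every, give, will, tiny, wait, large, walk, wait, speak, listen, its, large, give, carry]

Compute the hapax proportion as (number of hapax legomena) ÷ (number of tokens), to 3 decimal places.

Frequencies: large:3, will:2, how:2, give:2, wait:2, morning:1, those:1, foot:1, brown:1, when:1, hard:1, every:1, tiny:1, walk:1, speak:1, listen:1, its:1, carry:1
Hapax count = 13; token count = 24.
Ratio = 13 / 24 = 0.542

0.542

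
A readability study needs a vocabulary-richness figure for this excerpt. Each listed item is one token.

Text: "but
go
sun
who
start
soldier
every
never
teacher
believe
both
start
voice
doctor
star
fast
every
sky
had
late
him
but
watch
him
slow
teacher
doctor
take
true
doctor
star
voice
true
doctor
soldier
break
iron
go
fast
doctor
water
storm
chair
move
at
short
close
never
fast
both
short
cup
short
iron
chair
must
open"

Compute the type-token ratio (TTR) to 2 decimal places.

0.61

N = 57 tokens, V = 35 types.
TTR = V / N = 35 / 57 = 0.61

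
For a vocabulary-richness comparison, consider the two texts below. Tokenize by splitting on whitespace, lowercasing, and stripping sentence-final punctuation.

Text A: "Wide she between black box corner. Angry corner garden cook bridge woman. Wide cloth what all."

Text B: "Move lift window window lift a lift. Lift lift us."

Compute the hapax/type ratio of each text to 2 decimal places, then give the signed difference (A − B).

0.26

A: hapax=12, V=14, ratio=0.86
B: hapax=3, V=5, ratio=0.60
Difference = 0.86 − 0.60 = 0.26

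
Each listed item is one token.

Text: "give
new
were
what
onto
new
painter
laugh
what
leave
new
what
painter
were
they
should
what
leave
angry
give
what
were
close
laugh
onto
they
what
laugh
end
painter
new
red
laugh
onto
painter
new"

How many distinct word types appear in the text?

14

Distinct types: {angry, close, end, give, laugh, leave, new, onto, painter, red, should, they, were, what}
V = 14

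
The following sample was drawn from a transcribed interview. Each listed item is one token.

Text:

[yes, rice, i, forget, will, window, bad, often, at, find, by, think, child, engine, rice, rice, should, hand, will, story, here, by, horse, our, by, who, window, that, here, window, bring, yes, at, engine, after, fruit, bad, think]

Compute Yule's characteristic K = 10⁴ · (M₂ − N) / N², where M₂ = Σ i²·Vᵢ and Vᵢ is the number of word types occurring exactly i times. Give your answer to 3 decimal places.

Frequencies: rice:3, window:3, by:3, yes:2, will:2, bad:2, at:2, think:2, engine:2, here:2, i:1, forget:1, often:1, find:1, child:1, should:1, hand:1, story:1, horse:1, our:1, … (5 more, each freq 1)
N = 38. Frequency spectrum: V_1=15, V_2=7, V_3=3
M₂ = 1²·15 + 2²·7 + 3²·3 = 70
K = 10000 × (70 − 38) / 38² = 221.607

221.607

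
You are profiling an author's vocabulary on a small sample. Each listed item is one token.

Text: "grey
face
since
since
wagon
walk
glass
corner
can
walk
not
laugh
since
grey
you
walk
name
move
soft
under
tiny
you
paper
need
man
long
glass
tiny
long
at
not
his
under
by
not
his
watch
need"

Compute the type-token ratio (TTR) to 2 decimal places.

0.63

N = 38 tokens, V = 24 types.
TTR = V / N = 24 / 38 = 0.63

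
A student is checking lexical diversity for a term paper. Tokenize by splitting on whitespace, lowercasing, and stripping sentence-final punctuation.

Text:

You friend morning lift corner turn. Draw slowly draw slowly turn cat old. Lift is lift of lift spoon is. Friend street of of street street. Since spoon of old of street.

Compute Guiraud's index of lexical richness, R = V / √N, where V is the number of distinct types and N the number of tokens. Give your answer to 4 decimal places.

2.6517

N = 32, V = 15.
√N = 5.656854
R = 15 / 5.656854 = 2.6517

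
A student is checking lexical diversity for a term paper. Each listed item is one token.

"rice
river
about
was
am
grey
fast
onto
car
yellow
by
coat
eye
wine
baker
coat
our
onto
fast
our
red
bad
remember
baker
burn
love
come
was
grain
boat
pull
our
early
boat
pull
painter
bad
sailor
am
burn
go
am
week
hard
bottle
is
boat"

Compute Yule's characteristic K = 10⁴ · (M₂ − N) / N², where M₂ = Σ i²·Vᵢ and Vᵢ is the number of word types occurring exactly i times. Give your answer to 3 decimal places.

153.916

Frequencies: am:3, our:3, boat:3, was:2, fast:2, onto:2, coat:2, baker:2, bad:2, burn:2, pull:2, rice:1, river:1, about:1, grey:1, car:1, yellow:1, by:1, eye:1, wine:1, … (13 more, each freq 1)
N = 47. Frequency spectrum: V_1=22, V_2=8, V_3=3
M₂ = 1²·22 + 2²·8 + 3²·3 = 81
K = 10000 × (81 − 47) / 47² = 153.916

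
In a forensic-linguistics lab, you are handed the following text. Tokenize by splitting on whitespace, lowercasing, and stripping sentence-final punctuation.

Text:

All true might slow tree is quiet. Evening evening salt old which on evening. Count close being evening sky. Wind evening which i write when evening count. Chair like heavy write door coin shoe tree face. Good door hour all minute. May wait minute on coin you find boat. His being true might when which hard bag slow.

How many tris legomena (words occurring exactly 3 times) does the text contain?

1

Frequencies: evening:6, which:3, all:2, true:2, might:2, slow:2, tree:2, on:2, count:2, being:2, write:2, when:2, door:2, coin:2, minute:2, is:1, quiet:1, salt:1, old:1, close:1, … (18 more, each freq 1)
Words with frequency 3: which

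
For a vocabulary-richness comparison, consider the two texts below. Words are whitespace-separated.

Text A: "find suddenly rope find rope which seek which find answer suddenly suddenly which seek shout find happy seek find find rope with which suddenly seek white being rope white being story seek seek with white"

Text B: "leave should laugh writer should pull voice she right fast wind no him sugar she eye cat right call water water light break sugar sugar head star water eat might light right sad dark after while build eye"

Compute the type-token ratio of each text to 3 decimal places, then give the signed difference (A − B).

TTR(A) = 12/35 = 0.343
TTR(B) = 28/38 = 0.737
Difference = 0.343 − 0.737 = -0.394

-0.394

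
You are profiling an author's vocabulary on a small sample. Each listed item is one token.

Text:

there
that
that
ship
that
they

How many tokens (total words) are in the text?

Tokens: there, that, that, ship, that, they
N = 6

6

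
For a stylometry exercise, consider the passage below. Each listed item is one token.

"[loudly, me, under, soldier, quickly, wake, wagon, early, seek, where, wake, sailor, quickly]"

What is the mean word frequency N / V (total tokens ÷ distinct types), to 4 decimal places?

1.1818

N = 13 tokens, V = 11 types.
Mean frequency = N / V = 13 / 11 = 1.1818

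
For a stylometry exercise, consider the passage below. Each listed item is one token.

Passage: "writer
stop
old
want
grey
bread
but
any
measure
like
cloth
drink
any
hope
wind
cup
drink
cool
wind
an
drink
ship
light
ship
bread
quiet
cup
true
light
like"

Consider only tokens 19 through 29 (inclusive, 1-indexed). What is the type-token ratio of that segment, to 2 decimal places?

Segment tokens 19–29: wind, an, drink, ship, light, ship, bread, quiet, cup, true, light
Segment N = 11, segment V = 9.
TTR = 9 / 11 = 0.82

0.82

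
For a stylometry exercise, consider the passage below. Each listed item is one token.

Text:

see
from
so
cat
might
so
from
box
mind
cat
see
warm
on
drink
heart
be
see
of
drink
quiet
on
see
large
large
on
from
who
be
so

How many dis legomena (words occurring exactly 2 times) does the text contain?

Frequencies: see:4, from:3, so:3, on:3, cat:2, drink:2, be:2, large:2, might:1, box:1, mind:1, warm:1, heart:1, of:1, quiet:1, who:1
Words with frequency 2: be, cat, drink, large

4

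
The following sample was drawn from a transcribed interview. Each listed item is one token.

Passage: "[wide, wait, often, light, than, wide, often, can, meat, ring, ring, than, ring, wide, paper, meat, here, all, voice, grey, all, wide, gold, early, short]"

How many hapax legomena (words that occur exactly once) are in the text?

10

Frequencies: wide:4, ring:3, often:2, than:2, meat:2, all:2, wait:1, light:1, can:1, paper:1, here:1, voice:1, grey:1, gold:1, early:1, short:1
Hapax (freq=1): can, early, gold, grey, here, light, paper, short, voice, wait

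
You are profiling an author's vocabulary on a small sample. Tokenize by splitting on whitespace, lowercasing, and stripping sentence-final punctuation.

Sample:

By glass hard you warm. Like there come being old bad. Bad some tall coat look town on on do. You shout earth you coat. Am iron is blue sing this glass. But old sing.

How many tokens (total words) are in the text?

Tokens: by, glass, hard, you, warm, like, there, come, being, old, bad, bad, some, tall, coat, look, town, on, on, do, you, shout, earth, you, coat, am, iron, is, blue, sing, this, glass, but, old, sing
N = 35

35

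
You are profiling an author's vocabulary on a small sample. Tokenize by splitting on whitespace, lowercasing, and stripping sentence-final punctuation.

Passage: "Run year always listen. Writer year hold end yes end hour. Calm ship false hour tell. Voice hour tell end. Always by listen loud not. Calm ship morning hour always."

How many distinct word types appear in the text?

18

Distinct types: {always, by, calm, end, false, hold, hour, listen, loud, morning, not, run, ship, tell, voice, writer, year, yes}
V = 18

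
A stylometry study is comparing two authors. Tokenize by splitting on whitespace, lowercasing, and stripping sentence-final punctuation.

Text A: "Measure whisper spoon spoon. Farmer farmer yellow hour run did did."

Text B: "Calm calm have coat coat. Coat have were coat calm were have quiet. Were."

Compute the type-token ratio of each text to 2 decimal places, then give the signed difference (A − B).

0.37

TTR(A) = 8/11 = 0.73
TTR(B) = 5/14 = 0.36
Difference = 0.73 − 0.36 = 0.37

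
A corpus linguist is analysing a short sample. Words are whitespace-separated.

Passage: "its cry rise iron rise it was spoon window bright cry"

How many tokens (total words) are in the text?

11

Tokens: its, cry, rise, iron, rise, it, was, spoon, window, bright, cry
N = 11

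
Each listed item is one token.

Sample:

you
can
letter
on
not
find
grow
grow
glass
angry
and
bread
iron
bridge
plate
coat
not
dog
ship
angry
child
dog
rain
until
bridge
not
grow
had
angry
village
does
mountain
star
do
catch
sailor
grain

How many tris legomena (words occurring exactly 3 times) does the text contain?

Frequencies: not:3, grow:3, angry:3, bridge:2, dog:2, you:1, can:1, letter:1, on:1, find:1, glass:1, and:1, bread:1, iron:1, plate:1, coat:1, ship:1, child:1, rain:1, until:1, … (9 more, each freq 1)
Words with frequency 3: angry, grow, not

3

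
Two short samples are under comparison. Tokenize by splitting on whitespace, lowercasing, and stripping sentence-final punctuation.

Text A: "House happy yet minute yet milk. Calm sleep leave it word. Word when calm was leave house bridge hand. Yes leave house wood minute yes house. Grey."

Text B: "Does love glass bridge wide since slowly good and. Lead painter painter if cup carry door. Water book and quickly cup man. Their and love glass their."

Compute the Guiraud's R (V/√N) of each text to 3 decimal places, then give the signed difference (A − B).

-0.577

A: V=17, N=27, R=3.272
B: V=20, N=27, R=3.849
Difference = 3.272 − 3.849 = -0.577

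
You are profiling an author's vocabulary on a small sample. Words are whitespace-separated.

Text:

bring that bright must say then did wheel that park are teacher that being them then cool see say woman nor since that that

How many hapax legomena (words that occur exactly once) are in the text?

Frequencies: that:5, say:2, then:2, bring:1, bright:1, must:1, did:1, wheel:1, park:1, are:1, teacher:1, being:1, them:1, cool:1, see:1, woman:1, nor:1, since:1
Hapax (freq=1): are, being, bright, bring, cool, did, must, nor, park, see, since, teacher, them, wheel, woman

15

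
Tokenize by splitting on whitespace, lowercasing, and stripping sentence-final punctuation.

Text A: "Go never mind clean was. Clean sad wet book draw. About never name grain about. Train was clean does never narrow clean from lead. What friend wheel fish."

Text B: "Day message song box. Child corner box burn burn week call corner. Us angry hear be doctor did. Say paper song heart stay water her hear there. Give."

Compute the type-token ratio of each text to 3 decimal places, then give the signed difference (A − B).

-0.071

TTR(A) = 21/28 = 0.750
TTR(B) = 23/28 = 0.821
Difference = 0.750 − 0.821 = -0.071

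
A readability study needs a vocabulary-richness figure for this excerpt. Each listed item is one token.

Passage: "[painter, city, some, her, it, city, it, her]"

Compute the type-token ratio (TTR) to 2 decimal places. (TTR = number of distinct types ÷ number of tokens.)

N = 8 tokens, V = 5 types.
TTR = V / N = 5 / 8 = 0.63

0.63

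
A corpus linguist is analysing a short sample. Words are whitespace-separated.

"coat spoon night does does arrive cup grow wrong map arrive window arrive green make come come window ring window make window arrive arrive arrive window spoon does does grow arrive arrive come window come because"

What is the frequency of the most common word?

8

Frequencies: arrive:8, window:6, does:4, come:4, spoon:2, grow:2, make:2, coat:1, night:1, cup:1, wrong:1, map:1, green:1, ring:1, because:1
Most common: 'arrive' with frequency 8.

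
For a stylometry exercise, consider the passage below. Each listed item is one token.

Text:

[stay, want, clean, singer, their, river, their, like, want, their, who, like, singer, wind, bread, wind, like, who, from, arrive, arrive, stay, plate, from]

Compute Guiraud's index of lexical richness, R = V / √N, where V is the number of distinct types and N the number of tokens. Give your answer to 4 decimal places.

2.6536

N = 24, V = 13.
√N = 4.898979
R = 13 / 4.898979 = 2.6536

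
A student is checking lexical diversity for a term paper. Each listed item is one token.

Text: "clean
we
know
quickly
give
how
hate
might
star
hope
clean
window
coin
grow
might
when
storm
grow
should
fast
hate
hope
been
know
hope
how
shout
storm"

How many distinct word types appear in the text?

Distinct types: {been, clean, coin, fast, give, grow, hate, hope, how, know, might, quickly, should, shout, star, storm, we, when, window}
V = 19

19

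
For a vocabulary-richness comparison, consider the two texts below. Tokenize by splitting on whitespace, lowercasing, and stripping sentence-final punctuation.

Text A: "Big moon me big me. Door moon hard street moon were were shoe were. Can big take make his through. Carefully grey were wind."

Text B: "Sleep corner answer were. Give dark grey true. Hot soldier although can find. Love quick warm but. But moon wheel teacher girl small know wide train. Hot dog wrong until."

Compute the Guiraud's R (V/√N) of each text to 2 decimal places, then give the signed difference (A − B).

A: V=16, N=24, R=3.27
B: V=28, N=30, R=5.11
Difference = 3.27 − 5.11 = -1.84

-1.84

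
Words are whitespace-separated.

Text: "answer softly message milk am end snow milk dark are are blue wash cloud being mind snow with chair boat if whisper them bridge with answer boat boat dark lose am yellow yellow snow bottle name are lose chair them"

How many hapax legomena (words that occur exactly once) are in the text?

13

Frequencies: snow:3, are:3, boat:3, answer:2, milk:2, am:2, dark:2, with:2, chair:2, them:2, lose:2, yellow:2, softly:1, message:1, end:1, blue:1, wash:1, cloud:1, being:1, mind:1, … (5 more, each freq 1)
Hapax (freq=1): being, blue, bottle, bridge, cloud, end, if, message, mind, name, softly, wash, whisper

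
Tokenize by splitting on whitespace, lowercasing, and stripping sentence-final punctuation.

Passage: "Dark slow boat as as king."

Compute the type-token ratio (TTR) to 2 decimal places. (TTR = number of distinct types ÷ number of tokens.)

0.83

N = 6 tokens, V = 5 types.
TTR = V / N = 5 / 6 = 0.83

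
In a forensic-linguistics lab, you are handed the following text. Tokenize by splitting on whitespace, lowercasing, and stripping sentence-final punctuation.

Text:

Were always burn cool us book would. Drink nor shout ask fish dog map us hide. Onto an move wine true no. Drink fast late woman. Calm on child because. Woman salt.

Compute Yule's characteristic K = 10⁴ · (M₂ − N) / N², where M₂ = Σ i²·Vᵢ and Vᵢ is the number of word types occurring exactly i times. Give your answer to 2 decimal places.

Frequencies: us:2, drink:2, woman:2, were:1, always:1, burn:1, cool:1, book:1, would:1, nor:1, shout:1, ask:1, fish:1, dog:1, map:1, hide:1, onto:1, an:1, move:1, wine:1, … (9 more, each freq 1)
N = 32. Frequency spectrum: V_1=26, V_2=3
M₂ = 1²·26 + 2²·3 = 38
K = 10000 × (38 − 32) / 32² = 58.59

58.59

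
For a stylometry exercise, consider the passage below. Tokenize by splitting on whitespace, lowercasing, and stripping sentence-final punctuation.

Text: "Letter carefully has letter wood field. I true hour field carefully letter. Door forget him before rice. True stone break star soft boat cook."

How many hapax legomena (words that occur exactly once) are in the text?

Frequencies: letter:3, carefully:2, field:2, true:2, has:1, wood:1, i:1, hour:1, door:1, forget:1, him:1, before:1, rice:1, stone:1, break:1, star:1, soft:1, boat:1, cook:1
Hapax (freq=1): before, boat, break, cook, door, forget, has, him, hour, i, rice, soft, star, stone, wood

15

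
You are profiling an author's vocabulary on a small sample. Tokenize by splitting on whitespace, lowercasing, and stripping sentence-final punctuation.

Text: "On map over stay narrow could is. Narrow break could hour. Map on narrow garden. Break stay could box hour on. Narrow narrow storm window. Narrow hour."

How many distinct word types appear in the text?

13

Distinct types: {box, break, could, garden, hour, is, map, narrow, on, over, stay, storm, window}
V = 13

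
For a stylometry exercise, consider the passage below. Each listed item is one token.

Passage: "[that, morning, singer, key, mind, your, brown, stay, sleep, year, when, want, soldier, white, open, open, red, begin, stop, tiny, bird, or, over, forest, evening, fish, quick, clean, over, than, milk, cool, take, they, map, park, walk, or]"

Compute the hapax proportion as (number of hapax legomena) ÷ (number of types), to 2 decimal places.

0.91

Frequencies: open:2, or:2, over:2, that:1, morning:1, singer:1, key:1, mind:1, your:1, brown:1, stay:1, sleep:1, year:1, when:1, want:1, soldier:1, white:1, red:1, begin:1, stop:1, … (15 more, each freq 1)
Hapax count = 32; type count = 35.
Ratio = 32 / 35 = 0.91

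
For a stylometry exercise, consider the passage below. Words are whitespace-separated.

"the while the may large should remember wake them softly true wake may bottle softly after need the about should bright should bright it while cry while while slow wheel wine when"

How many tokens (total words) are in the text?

Tokens: the, while, the, may, large, should, remember, wake, them, softly, true, wake, may, bottle, softly, after, need, the, about, should, bright, should, bright, it, while, cry, while, while, slow, wheel, wine, when
N = 32

32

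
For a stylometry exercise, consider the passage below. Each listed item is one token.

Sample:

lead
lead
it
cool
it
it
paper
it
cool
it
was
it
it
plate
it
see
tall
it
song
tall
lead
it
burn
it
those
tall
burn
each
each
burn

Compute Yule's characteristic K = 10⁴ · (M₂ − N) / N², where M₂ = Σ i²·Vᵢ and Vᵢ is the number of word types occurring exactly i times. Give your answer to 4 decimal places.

1466.6667

Frequencies: it:11, lead:3, tall:3, burn:3, cool:2, each:2, paper:1, was:1, plate:1, see:1, song:1, those:1
N = 30. Frequency spectrum: V_1=6, V_2=2, V_3=3, V_11=1
M₂ = 1²·6 + 2²·2 + 3²·3 + 11²·1 = 162
K = 10000 × (162 − 30) / 30² = 1466.6667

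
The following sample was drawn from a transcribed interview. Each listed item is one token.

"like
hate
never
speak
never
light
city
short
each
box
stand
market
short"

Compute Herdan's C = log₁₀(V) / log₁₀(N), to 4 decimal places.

0.9349

N = 13, V = 11.
log₁₀(V) = 1.041393, log₁₀(N) = 1.113943
C = 1.041393 / 1.113943 = 0.9349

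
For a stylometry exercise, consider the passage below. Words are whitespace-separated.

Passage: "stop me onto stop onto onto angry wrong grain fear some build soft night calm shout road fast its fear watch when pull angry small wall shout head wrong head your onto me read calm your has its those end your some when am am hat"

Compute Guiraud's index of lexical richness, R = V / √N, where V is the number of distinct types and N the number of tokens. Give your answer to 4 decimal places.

4.2758

N = 46, V = 29.
√N = 6.782330
R = 29 / 6.782330 = 4.2758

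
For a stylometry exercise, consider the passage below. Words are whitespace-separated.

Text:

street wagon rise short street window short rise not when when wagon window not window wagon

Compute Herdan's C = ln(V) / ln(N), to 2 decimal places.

0.70

N = 16, V = 7.
ln(V) = 1.945910, ln(N) = 2.772589
C = 1.945910 / 2.772589 = 0.70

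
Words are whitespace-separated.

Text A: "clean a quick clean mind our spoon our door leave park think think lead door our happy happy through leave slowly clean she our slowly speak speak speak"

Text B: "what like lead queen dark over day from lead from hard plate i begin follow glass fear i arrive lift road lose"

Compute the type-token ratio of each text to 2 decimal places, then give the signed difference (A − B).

TTR(A) = 16/28 = 0.57
TTR(B) = 19/22 = 0.86
Difference = 0.57 − 0.86 = -0.29

-0.29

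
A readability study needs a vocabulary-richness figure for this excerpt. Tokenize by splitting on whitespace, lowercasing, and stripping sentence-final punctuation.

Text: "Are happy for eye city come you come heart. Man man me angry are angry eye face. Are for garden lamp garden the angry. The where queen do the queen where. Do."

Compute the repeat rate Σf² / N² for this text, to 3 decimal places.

0.064

Frequencies: are:3, angry:3, the:3, for:2, eye:2, come:2, man:2, garden:2, where:2, queen:2, do:2, happy:1, city:1, you:1, heart:1, me:1, face:1, lamp:1
Σf² = 66; N² = 1024
Repeat rate = 66 / 1024 = 0.064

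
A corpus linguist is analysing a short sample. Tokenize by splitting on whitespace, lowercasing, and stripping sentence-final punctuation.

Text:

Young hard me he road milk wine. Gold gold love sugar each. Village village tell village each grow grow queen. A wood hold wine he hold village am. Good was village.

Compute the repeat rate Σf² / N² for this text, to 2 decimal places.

Frequencies: village:5, he:2, wine:2, gold:2, each:2, grow:2, hold:2, young:1, hard:1, me:1, road:1, milk:1, love:1, sugar:1, tell:1, queen:1, a:1, wood:1, am:1, good:1, … (1 more, each freq 1)
Σf² = 63; N² = 961
Repeat rate = 63 / 961 = 0.07

0.07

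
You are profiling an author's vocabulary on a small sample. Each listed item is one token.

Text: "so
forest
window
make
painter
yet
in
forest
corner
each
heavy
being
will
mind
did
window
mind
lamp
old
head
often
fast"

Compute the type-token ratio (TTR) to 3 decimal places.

N = 22 tokens, V = 19 types.
TTR = V / N = 19 / 22 = 0.864

0.864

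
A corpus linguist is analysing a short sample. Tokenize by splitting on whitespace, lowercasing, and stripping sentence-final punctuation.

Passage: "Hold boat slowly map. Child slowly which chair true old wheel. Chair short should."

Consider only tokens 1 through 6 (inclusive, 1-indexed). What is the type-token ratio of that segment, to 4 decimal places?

0.8333

Segment tokens 1–6: hold, boat, slowly, map, child, slowly
Segment N = 6, segment V = 5.
TTR = 5 / 6 = 0.8333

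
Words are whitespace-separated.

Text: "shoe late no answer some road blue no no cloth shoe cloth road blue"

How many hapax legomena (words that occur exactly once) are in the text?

3

Frequencies: no:3, shoe:2, road:2, blue:2, cloth:2, late:1, answer:1, some:1
Hapax (freq=1): answer, late, some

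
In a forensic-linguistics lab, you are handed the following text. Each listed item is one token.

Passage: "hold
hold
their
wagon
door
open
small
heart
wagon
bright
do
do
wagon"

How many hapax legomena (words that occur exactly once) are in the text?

Frequencies: wagon:3, hold:2, do:2, their:1, door:1, open:1, small:1, heart:1, bright:1
Hapax (freq=1): bright, door, heart, open, small, their

6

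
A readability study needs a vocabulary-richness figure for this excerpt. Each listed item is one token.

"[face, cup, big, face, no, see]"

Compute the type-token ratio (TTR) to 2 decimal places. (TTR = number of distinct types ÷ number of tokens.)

N = 6 tokens, V = 5 types.
TTR = V / N = 5 / 6 = 0.83

0.83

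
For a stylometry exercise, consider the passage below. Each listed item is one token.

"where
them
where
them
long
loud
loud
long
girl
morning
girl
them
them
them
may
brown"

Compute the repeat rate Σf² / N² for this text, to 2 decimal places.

0.17

Frequencies: them:5, where:2, long:2, loud:2, girl:2, morning:1, may:1, brown:1
Σf² = 44; N² = 256
Repeat rate = 44 / 256 = 0.17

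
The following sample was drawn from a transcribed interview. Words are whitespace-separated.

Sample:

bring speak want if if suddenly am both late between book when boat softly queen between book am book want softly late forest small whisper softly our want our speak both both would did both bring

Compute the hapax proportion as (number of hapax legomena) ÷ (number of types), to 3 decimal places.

Frequencies: both:4, want:3, book:3, softly:3, bring:2, speak:2, if:2, am:2, late:2, between:2, our:2, suddenly:1, when:1, boat:1, queen:1, forest:1, small:1, whisper:1, would:1, did:1
Hapax count = 9; type count = 20.
Ratio = 9 / 20 = 0.450

0.450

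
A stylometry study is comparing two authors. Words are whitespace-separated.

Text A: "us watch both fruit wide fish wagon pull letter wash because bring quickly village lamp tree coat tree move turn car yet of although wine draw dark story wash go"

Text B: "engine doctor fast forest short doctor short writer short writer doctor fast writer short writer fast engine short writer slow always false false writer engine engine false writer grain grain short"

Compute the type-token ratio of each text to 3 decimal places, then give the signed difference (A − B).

TTR(A) = 28/30 = 0.933
TTR(B) = 10/31 = 0.323
Difference = 0.933 − 0.323 = 0.610

0.610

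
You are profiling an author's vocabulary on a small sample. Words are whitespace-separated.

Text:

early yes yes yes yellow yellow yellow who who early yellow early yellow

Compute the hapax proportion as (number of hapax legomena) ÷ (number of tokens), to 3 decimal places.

Frequencies: yellow:5, early:3, yes:3, who:2
Hapax count = 0; token count = 13.
Ratio = 0 / 13 = 0.000

0.000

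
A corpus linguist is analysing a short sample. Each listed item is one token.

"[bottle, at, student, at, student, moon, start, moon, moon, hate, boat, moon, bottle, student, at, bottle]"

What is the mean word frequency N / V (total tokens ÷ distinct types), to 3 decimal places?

2.286

N = 16 tokens, V = 7 types.
Mean frequency = N / V = 16 / 7 = 2.286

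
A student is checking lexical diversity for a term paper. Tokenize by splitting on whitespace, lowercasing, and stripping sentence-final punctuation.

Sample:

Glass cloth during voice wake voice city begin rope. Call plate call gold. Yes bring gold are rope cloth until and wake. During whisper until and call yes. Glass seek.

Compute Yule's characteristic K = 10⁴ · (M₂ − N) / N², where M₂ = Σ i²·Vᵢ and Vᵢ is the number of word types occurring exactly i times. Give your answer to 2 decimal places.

288.89

Frequencies: call:3, glass:2, cloth:2, during:2, voice:2, wake:2, rope:2, gold:2, yes:2, until:2, and:2, city:1, begin:1, plate:1, bring:1, are:1, whisper:1, seek:1
N = 30. Frequency spectrum: V_1=7, V_2=10, V_3=1
M₂ = 1²·7 + 2²·10 + 3²·1 = 56
K = 10000 × (56 − 30) / 30² = 288.89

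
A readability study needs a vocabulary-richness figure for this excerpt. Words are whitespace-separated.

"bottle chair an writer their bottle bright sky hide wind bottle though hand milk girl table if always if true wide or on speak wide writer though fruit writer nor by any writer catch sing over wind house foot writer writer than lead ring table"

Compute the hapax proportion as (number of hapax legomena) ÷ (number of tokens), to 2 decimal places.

Frequencies: writer:6, bottle:3, wind:2, though:2, table:2, if:2, wide:2, chair:1, an:1, their:1, bright:1, sky:1, hide:1, hand:1, milk:1, girl:1, always:1, true:1, or:1, on:1, … (13 more, each freq 1)
Hapax count = 26; token count = 45.
Ratio = 26 / 45 = 0.58

0.58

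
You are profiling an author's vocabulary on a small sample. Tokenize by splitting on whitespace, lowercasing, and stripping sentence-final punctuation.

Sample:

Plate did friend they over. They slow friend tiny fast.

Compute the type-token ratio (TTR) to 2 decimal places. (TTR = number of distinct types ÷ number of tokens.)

N = 10 tokens, V = 8 types.
TTR = V / N = 8 / 10 = 0.80

0.80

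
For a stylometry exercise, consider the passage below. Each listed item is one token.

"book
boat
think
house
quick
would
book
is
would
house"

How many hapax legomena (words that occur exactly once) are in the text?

Frequencies: book:2, house:2, would:2, boat:1, think:1, quick:1, is:1
Hapax (freq=1): boat, is, quick, think

4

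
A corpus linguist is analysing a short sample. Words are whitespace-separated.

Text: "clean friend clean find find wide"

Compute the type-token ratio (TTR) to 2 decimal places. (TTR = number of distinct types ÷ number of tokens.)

0.67

N = 6 tokens, V = 4 types.
TTR = V / N = 4 / 6 = 0.67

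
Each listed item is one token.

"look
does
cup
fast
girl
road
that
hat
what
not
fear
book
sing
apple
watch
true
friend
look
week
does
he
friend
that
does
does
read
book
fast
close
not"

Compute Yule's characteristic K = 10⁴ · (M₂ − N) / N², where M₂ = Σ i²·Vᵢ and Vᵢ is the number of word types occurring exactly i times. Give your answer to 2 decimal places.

Frequencies: does:4, look:2, fast:2, that:2, not:2, book:2, friend:2, cup:1, girl:1, road:1, hat:1, what:1, fear:1, sing:1, apple:1, watch:1, true:1, week:1, he:1, read:1, … (1 more, each freq 1)
N = 30. Frequency spectrum: V_1=14, V_2=6, V_4=1
M₂ = 1²·14 + 2²·6 + 4²·1 = 54
K = 10000 × (54 − 30) / 30² = 266.67

266.67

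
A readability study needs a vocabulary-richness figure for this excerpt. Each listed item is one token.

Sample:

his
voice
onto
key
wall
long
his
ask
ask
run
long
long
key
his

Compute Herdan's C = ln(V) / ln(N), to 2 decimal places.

N = 14, V = 8.
ln(V) = 2.079442, ln(N) = 2.639057
C = 2.079442 / 2.639057 = 0.79

0.79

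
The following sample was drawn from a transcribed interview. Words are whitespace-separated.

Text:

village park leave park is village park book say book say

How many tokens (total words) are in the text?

11

Tokens: village, park, leave, park, is, village, park, book, say, book, say
N = 11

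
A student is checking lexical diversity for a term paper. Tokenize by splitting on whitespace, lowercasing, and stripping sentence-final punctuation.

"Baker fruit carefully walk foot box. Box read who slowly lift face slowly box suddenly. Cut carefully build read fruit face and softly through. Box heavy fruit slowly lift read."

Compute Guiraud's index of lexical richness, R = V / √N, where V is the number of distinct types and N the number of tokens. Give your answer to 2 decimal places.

3.29

N = 30, V = 18.
√N = 5.477226
R = 18 / 5.477226 = 3.29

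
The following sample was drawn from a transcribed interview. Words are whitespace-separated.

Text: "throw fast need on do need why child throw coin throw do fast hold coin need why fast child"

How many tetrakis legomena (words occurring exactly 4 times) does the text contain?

0

Frequencies: throw:3, fast:3, need:3, do:2, why:2, child:2, coin:2, on:1, hold:1
Words with frequency 4: (none)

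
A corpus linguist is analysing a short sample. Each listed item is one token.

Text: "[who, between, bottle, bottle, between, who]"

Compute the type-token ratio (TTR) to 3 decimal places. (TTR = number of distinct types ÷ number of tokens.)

0.500

N = 6 tokens, V = 3 types.
TTR = V / N = 3 / 6 = 0.500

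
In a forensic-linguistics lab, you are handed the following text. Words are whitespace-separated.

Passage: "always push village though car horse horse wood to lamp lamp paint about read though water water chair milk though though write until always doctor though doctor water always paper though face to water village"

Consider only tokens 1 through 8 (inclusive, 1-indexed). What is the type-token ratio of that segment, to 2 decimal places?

0.88

Segment tokens 1–8: always, push, village, though, car, horse, horse, wood
Segment N = 8, segment V = 7.
TTR = 7 / 8 = 0.88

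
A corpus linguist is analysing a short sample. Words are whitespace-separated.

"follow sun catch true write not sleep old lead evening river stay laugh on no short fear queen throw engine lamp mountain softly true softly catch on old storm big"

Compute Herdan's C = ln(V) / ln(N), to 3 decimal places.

0.946

N = 30, V = 25.
ln(V) = 3.218876, ln(N) = 3.401197
C = 3.218876 / 3.401197 = 0.946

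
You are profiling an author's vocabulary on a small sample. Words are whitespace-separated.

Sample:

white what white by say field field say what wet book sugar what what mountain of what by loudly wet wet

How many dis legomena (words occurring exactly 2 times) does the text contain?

4

Frequencies: what:5, wet:3, white:2, by:2, say:2, field:2, book:1, sugar:1, mountain:1, of:1, loudly:1
Words with frequency 2: by, field, say, white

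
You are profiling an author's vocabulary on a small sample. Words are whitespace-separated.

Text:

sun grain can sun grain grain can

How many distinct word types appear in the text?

3

Distinct types: {can, grain, sun}
V = 3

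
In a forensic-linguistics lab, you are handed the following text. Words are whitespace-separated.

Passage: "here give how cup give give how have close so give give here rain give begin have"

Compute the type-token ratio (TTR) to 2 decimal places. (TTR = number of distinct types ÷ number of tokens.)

0.53

N = 17 tokens, V = 9 types.
TTR = V / N = 9 / 17 = 0.53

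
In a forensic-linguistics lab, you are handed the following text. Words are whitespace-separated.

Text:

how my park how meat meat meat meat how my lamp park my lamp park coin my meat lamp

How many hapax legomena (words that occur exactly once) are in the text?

1

Frequencies: meat:5, my:4, how:3, park:3, lamp:3, coin:1
Hapax (freq=1): coin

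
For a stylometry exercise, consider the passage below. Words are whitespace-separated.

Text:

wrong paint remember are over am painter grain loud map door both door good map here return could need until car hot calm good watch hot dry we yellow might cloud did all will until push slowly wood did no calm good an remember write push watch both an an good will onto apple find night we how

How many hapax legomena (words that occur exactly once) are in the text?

Frequencies: good:4, an:3, remember:2, map:2, door:2, both:2, until:2, hot:2, calm:2, watch:2, we:2, did:2, will:2, push:2, wrong:1, paint:1, are:1, over:1, am:1, painter:1, … (21 more, each freq 1)
Hapax (freq=1): all, am, apple, are, car, cloud, could, dry, find, grain, here, how, loud, might, need, night, no, onto, over, paint, painter, return, slowly, wood, write, wrong, yellow

27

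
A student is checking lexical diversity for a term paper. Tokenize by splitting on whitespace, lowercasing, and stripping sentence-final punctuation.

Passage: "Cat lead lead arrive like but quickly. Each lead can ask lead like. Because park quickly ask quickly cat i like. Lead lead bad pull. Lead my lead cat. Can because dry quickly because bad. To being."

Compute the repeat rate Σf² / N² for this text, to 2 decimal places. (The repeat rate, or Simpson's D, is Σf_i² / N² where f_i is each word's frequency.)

Frequencies: lead:8, quickly:4, cat:3, like:3, because:3, can:2, ask:2, bad:2, arrive:1, but:1, each:1, park:1, i:1, pull:1, my:1, dry:1, to:1, being:1
Σf² = 129; N² = 1369
Repeat rate = 129 / 1369 = 0.09

0.09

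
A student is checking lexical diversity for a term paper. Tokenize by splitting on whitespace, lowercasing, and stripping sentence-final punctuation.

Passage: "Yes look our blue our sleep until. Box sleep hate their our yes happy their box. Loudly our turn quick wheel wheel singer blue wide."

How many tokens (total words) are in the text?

Tokens: yes, look, our, blue, our, sleep, until, box, sleep, hate, their, our, yes, happy, their, box, loudly, our, turn, quick, wheel, wheel, singer, blue, wide
N = 25

25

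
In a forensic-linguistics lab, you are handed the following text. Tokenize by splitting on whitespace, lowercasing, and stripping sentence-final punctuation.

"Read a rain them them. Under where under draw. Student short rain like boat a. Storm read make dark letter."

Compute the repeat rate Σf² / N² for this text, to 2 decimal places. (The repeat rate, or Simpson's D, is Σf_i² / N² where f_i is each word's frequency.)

Frequencies: read:2, a:2, rain:2, them:2, under:2, where:1, draw:1, student:1, short:1, like:1, boat:1, storm:1, make:1, dark:1, letter:1
Σf² = 30; N² = 400
Repeat rate = 30 / 400 = 0.08

0.08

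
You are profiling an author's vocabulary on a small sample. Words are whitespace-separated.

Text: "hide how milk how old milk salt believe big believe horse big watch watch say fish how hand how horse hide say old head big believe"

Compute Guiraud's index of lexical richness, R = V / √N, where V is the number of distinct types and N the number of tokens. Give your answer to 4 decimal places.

N = 26, V = 13.
√N = 5.099020
R = 13 / 5.099020 = 2.5495

2.5495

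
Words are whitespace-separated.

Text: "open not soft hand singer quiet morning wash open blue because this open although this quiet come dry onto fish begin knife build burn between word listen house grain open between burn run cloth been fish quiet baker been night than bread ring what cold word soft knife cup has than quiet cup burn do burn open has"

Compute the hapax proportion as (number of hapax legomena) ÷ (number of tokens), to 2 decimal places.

0.43

Frequencies: open:5, quiet:4, burn:4, soft:2, this:2, fish:2, knife:2, between:2, word:2, been:2, than:2, cup:2, has:2, not:1, hand:1, singer:1, morning:1, wash:1, blue:1, because:1, … (18 more, each freq 1)
Hapax count = 25; token count = 58.
Ratio = 25 / 58 = 0.43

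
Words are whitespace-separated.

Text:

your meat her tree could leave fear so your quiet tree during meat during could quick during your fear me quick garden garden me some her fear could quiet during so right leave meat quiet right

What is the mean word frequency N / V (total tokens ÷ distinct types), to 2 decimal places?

2.40

N = 36 tokens, V = 15 types.
Mean frequency = N / V = 36 / 15 = 2.40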